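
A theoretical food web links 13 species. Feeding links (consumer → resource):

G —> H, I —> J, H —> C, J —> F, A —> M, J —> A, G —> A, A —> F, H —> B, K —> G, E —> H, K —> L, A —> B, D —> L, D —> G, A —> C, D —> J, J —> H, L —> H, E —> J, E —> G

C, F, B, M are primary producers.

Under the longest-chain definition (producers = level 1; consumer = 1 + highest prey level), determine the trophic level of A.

Trophic level 2

C is a producer → level 1.
A eats C (level 1); other prey at levels: F 1, B 1, M 1 → level 2.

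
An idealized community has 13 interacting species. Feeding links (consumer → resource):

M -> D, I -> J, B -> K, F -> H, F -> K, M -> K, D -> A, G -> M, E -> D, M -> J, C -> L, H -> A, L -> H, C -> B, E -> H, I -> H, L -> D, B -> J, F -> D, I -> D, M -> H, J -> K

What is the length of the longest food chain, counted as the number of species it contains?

One longest chain: K → J → B → C.
It has 4 species and 3 links.

4 species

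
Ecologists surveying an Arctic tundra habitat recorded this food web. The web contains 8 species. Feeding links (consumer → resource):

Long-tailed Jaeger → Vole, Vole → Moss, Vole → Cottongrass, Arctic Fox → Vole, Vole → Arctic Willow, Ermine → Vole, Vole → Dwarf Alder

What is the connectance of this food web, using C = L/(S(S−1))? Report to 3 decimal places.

The web has S = 8 species and L = 7 feeding links.
C = L / (S(S−1)) = 7 / 56 = 0.1250 ≈ 0.125.

C = 0.125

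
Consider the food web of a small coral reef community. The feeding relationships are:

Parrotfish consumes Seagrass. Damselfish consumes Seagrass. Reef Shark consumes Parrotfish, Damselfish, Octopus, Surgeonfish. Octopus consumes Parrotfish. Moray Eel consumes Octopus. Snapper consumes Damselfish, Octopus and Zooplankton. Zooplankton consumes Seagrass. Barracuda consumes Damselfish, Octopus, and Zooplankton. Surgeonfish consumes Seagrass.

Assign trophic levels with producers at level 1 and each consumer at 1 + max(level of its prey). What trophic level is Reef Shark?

Seagrass is a producer → level 1.
Parrotfish eats Seagrass → level 2.
Octopus eats Parrotfish → level 3.
Reef Shark eats Octopus (level 3); other prey at levels: Surgeonfish 2, Damselfish 2, Parrotfish 2 → level 4.

Trophic level 4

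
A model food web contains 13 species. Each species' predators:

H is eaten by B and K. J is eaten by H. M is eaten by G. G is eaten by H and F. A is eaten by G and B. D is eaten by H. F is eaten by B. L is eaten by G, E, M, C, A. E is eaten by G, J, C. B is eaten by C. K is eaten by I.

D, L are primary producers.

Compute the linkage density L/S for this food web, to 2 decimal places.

There are L = 20 links among S = 13 species.
L/S = 20/13 = 1.5385 ≈ 1.54.

L/S = 1.54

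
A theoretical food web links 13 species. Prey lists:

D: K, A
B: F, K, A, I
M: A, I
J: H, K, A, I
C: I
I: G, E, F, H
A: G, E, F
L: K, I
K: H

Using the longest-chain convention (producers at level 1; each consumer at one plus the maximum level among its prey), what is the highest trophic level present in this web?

3

Producers (level 1): G, E, F, H.
H → K → D gives D level 3.
No species has a prey at level 3, so no species reaches level 4.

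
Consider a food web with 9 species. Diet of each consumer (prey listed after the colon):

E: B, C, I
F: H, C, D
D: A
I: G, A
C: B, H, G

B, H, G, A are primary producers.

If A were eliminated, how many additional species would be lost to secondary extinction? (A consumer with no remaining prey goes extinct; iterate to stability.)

Remove A.
Round 1: D (all prey gone) → extinct.
No further losses. Total secondary extinctions: 1.

1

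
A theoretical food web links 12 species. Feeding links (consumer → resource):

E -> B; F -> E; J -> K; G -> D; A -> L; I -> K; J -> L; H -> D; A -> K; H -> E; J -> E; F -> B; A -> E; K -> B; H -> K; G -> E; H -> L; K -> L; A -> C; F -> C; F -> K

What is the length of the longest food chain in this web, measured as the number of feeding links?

2 links

One longest chain: L → K → A.
It has 3 species and 2 links.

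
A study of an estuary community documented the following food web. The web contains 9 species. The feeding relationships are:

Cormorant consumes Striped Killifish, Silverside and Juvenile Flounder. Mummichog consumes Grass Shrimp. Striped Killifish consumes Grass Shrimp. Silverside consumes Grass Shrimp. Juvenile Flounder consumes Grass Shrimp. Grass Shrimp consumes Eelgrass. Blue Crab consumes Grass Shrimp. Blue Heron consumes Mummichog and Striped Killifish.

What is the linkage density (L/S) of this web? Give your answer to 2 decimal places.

There are L = 11 links among S = 9 species.
L/S = 11/9 = 1.2222 ≈ 1.22.

L/S = 1.22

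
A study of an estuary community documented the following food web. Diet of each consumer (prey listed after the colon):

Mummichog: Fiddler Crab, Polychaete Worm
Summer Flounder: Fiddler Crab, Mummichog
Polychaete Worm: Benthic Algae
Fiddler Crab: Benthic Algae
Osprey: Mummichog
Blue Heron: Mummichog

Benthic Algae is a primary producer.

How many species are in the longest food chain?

4 species

One longest chain: Benthic Algae → Fiddler Crab → Mummichog → Osprey.
It has 4 species and 3 links.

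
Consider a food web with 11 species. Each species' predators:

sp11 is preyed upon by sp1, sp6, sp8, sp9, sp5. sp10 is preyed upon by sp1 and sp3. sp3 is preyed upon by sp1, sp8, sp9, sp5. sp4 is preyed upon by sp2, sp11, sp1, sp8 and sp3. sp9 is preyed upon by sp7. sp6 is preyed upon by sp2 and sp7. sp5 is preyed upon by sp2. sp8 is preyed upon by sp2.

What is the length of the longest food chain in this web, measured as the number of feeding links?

One longest chain: sp4 → sp11 → sp6 → sp2.
It has 4 species and 3 links.

3 links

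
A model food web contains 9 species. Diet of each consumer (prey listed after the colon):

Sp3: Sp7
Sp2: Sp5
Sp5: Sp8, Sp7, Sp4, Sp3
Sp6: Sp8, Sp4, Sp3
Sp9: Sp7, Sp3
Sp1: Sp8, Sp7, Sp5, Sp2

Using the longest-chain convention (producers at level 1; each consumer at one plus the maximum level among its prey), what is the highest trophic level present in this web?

Producers (level 1): Sp8, Sp7, Sp4.
Sp7 → Sp3 → Sp5 → Sp2 → Sp1 gives Sp1 level 5.
No species has a prey at level 5, so no species reaches level 6.

5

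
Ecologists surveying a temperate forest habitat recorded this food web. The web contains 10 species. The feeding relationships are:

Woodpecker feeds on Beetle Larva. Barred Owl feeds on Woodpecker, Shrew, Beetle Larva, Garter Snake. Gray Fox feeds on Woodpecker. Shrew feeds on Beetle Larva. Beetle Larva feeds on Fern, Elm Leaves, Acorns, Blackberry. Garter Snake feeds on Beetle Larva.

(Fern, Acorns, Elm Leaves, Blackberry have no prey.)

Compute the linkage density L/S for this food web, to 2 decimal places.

There are L = 12 links among S = 10 species.
L/S = 12/10 = 1.2000 ≈ 1.20.

L/S = 1.20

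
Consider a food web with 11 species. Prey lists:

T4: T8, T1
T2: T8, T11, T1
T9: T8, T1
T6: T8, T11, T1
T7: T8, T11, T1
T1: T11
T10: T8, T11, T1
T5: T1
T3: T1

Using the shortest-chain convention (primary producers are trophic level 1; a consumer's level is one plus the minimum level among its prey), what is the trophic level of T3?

T11 is a producer → level 1.
T1 eats T11 → level 2.
T3 eats T1 → level 3.
No prey of T3 is below level 2, so 3 is the minimum.

Trophic level 3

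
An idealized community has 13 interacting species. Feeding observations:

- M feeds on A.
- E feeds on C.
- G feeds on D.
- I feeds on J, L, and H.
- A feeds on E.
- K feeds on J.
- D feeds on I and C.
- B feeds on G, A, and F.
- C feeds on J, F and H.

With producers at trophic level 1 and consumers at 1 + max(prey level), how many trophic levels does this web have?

Producers (level 1): F, L, J, H.
L → I → D → G → B gives B level 5.
No species has a prey at level 5, so no species reaches level 6.

5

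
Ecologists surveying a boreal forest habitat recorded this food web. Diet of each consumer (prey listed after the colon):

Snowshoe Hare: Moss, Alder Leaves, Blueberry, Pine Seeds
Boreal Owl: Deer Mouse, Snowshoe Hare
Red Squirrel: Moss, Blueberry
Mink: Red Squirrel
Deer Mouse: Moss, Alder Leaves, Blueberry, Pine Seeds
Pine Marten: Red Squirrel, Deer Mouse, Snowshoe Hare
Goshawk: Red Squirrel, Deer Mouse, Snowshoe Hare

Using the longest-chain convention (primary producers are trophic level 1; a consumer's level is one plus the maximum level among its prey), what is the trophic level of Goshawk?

Moss is a producer → level 1.
Red Squirrel eats Moss (level 1); other prey at levels: Blueberry 1 → level 2.
Goshawk eats Red Squirrel (level 2); other prey at levels: Deer Mouse 2, Snowshoe Hare 2 → level 3.

Trophic level 3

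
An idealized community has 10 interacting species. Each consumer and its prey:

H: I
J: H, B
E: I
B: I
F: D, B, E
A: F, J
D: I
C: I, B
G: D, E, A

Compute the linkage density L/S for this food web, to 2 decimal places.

There are L = 16 links among S = 10 species.
L/S = 16/10 = 1.6000 ≈ 1.60.

L/S = 1.60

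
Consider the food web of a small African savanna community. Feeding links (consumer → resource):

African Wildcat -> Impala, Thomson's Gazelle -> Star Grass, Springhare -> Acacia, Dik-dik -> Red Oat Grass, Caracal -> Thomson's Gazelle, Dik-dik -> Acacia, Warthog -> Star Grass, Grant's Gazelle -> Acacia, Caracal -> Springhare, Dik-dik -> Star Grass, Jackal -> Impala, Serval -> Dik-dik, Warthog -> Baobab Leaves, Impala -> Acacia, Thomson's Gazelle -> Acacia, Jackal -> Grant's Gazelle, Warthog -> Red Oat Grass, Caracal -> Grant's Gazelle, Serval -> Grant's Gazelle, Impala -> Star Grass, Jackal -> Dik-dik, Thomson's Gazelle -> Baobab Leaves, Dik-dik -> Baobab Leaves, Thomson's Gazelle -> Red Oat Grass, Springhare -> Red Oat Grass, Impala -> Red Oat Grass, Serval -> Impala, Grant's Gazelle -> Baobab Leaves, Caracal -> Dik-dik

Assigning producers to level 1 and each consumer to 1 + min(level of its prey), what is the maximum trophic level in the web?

Producers (level 1): Red Oat Grass, Star Grass, Baobab Leaves, Acacia.
Following each consumer down to its lowest-level prey: Red Oat Grass → Dik-dik → Jackal (levels 1 through 3).
All prey of Jackal (Dik-dik 2, Impala 2, Grant's Gazelle 2) are at level 2 or above, so Jackal is at level 1 + 2 = 3.
Every consumer has at least one prey at level 2 or below, so none exceeds level 3.

3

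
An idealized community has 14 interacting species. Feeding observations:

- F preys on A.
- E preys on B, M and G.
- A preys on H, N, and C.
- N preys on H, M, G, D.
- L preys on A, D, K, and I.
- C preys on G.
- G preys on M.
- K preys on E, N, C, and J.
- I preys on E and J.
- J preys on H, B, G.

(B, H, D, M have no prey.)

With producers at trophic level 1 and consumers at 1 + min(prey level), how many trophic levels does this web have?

3

Producers (level 1): B, H, D, M.
Following each consumer down to its lowest-level prey: H → A → F (levels 1 through 3).
All prey of F (A 2) are at level 2 or above, so F is at level 1 + 2 = 3.
Every consumer has at least one prey at level 2 or below, so none exceeds level 3.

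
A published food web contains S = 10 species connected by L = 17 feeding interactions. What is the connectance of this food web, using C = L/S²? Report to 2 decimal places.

The web has S = 10 species and L = 17 feeding links.
C = L / S² = 17 / 100 = 0.1700 ≈ 0.17.

C = 0.17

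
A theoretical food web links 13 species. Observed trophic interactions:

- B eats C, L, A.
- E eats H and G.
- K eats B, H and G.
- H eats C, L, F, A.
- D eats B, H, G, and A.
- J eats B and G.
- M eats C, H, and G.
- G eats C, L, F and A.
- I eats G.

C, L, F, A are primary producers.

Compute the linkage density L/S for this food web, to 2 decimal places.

There are L = 26 links among S = 13 species.
L/S = 26/13 = 2.0000 ≈ 2.00.

L/S = 2.00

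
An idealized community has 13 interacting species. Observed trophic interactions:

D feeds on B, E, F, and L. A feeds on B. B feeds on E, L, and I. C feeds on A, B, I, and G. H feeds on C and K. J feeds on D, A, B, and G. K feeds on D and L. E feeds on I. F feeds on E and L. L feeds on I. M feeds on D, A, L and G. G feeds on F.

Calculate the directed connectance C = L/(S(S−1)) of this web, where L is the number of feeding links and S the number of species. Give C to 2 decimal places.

C = 0.19

The web has S = 13 species and L = 29 feeding links.
C = L / (S(S−1)) = 29 / 156 = 0.1859 ≈ 0.19.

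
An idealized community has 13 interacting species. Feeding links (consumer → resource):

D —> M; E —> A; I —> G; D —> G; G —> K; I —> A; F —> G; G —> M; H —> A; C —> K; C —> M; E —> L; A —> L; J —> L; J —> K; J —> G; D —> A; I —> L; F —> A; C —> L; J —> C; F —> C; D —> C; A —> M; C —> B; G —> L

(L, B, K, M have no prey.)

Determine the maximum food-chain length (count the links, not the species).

2 links

One longest chain: L → A → H.
It has 3 species and 2 links.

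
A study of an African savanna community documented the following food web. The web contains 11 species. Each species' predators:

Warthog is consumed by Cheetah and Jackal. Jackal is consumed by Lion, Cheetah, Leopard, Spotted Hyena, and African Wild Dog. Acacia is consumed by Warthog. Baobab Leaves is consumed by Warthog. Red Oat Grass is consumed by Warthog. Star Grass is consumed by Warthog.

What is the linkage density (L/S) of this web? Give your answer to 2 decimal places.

L/S = 1.00

There are L = 11 links among S = 11 species.
L/S = 11/11 = 1.0000 ≈ 1.00.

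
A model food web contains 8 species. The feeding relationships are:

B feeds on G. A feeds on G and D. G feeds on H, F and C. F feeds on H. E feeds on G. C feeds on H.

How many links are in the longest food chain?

One longest chain: H → C → G → B.
It has 4 species and 3 links.

3 links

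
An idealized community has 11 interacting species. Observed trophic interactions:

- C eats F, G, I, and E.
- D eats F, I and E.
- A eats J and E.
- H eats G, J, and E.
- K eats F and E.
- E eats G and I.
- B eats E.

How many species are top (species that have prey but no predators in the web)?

6

Top species (has prey, but nothing eats it): B, D, H, K, C, A.
Count: 6.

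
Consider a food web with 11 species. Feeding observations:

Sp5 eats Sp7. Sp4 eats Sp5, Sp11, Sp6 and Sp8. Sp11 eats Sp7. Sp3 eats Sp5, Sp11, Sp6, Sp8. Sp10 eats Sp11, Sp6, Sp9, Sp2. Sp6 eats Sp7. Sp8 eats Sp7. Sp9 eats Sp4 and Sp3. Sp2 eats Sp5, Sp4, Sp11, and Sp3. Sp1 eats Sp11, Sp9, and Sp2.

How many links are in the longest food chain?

4 links

One longest chain: Sp7 → Sp11 → Sp3 → Sp2 → Sp10.
It has 5 species and 4 links.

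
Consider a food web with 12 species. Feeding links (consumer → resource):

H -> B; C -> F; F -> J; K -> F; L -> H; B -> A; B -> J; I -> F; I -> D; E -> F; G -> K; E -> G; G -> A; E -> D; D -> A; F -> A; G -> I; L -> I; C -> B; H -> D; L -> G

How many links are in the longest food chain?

4 links

One longest chain: A → F → K → G → L.
It has 5 species and 4 links.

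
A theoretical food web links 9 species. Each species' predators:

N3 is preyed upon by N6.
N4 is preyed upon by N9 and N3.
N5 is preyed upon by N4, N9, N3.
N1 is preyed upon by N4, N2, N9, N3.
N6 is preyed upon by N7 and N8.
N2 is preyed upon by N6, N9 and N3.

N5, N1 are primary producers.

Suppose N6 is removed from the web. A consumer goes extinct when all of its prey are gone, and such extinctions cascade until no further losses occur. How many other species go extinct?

2

Remove N6.
Round 1: N8 (all prey gone), N7 (all prey gone) → extinct.
No further losses. Total secondary extinctions: 2.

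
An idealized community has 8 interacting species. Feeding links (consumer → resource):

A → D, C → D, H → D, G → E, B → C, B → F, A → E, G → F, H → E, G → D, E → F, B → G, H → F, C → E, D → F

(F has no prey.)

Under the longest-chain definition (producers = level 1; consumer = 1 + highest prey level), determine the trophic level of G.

F is a producer → level 1.
E eats F → level 2.
G eats E (level 2); other prey at levels: F 1, D 2 → level 3.

Trophic level 3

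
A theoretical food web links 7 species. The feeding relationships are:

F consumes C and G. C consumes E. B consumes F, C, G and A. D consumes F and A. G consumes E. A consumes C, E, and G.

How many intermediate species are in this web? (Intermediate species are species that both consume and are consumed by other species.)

Intermediate species (has both prey and predators): G, C, F, A.
Count: 4.

4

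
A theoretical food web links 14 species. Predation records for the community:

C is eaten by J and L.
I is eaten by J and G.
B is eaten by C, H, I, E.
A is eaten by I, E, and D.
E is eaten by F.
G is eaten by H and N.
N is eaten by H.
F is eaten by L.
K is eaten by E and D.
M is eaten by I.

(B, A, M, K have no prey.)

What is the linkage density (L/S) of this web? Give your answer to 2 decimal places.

There are L = 19 links among S = 14 species.
L/S = 19/14 = 1.3571 ≈ 1.36.

L/S = 1.36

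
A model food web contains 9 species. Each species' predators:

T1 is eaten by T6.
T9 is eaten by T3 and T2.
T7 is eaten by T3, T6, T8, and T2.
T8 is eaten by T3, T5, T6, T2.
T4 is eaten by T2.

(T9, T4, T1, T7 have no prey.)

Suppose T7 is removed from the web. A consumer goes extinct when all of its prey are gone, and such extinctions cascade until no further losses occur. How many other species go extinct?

2

Remove T7.
Round 1: T8 (all prey gone) → extinct.
Round 2: T5 (all prey gone) → extinct.
No further losses. Total secondary extinctions: 2.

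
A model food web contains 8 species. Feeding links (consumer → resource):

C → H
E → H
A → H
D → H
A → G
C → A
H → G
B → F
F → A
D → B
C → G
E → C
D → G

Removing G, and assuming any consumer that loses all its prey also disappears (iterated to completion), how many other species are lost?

7

Remove G.
Round 1: H (all prey gone) → extinct.
Round 2: A (all prey gone) → extinct.
Round 3: F (all prey gone), C (all prey gone) → extinct.
Round 4: B (all prey gone), E (all prey gone) → extinct.
Round 5: D (all prey gone) → extinct.
No further losses. Total secondary extinctions: 7.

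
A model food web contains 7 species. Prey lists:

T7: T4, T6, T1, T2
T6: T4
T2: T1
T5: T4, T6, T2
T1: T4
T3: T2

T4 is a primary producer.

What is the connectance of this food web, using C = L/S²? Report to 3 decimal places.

C = 0.224

The web has S = 7 species and L = 11 feeding links.
C = L / S² = 11 / 49 = 0.2245 ≈ 0.224.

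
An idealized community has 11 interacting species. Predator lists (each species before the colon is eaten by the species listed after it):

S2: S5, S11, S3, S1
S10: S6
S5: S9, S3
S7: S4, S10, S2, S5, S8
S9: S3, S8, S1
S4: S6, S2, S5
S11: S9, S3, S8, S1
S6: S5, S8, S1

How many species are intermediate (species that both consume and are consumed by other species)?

7

Intermediate species (has both prey and predators): S4, S10, S6, S2, S5, S11, S9.
Count: 7.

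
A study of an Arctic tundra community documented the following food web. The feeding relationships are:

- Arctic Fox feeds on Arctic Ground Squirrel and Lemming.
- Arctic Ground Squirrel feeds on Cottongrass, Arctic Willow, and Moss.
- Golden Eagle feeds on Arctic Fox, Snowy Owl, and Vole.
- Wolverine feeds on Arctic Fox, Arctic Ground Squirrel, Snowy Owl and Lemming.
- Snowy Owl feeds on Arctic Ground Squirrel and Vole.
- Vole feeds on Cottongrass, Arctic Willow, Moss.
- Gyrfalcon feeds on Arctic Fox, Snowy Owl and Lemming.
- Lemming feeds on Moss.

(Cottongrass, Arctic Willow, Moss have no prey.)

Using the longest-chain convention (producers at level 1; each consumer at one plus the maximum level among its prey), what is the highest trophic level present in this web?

Producers (level 1): Cottongrass, Arctic Willow, Moss.
Cottongrass → Arctic Ground Squirrel → Arctic Fox → Golden Eagle gives Golden Eagle level 4.
No species has a prey at level 4, so no species reaches level 5.

4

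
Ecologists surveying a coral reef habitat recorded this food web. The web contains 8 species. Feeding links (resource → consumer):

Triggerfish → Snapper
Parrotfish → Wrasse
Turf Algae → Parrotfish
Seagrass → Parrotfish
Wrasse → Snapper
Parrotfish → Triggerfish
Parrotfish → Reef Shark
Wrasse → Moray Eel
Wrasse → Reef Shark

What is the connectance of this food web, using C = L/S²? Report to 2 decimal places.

The web has S = 8 species and L = 9 feeding links.
C = L / S² = 9 / 64 = 0.1406 ≈ 0.14.

C = 0.14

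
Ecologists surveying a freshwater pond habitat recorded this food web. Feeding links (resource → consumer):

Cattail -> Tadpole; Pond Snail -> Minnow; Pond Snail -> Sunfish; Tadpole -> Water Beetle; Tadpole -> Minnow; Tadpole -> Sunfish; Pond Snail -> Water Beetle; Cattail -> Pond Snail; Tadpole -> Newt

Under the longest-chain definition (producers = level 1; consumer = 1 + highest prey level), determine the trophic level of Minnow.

Cattail is a producer → level 1.
Tadpole eats Cattail → level 2.
Minnow eats Tadpole (level 2); other prey at levels: Pond Snail 2 → level 3.

Trophic level 3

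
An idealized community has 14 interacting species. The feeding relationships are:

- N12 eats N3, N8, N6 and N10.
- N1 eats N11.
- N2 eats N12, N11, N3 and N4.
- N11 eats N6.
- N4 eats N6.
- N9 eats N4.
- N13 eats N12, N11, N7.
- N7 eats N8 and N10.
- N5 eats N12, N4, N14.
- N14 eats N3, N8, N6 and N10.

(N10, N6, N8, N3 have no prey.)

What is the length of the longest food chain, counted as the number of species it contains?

One longest chain: N6 → N4 → N9.
It has 3 species and 2 links.

3 species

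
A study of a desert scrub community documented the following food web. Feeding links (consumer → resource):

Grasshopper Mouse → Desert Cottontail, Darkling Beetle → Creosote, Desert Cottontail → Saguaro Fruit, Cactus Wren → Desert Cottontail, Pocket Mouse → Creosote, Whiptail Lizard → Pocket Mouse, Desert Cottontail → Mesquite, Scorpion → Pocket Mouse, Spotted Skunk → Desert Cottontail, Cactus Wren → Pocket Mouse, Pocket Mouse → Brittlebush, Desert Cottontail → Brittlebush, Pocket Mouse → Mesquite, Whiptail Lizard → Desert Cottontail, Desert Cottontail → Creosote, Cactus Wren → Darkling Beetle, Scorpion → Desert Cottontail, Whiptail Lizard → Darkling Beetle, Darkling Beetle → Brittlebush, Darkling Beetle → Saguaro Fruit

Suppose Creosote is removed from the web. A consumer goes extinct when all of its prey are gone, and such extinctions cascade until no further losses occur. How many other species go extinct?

Remove Creosote.
Every predator of it retains at least one other prey: Desert Cottontail still has Brittlebush, Saguaro Fruit, Mesquite; Pocket Mouse still has Brittlebush, Mesquite; Darkling Beetle still has Brittlebush, Saguaro Fruit.
No consumer loses all prey, so no secondary extinctions occur.

0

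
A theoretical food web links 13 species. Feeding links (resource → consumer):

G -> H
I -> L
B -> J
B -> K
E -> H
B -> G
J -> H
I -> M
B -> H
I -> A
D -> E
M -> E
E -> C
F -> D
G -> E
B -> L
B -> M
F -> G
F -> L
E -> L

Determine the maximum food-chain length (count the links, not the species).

One longest chain: B → M → E → C.
It has 4 species and 3 links.

3 links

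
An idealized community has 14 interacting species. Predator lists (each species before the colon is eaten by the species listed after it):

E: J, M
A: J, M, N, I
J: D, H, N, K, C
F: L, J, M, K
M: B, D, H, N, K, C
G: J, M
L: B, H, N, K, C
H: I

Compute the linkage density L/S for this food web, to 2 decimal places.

There are L = 29 links among S = 14 species.
L/S = 29/14 = 2.0714 ≈ 2.07.

L/S = 2.07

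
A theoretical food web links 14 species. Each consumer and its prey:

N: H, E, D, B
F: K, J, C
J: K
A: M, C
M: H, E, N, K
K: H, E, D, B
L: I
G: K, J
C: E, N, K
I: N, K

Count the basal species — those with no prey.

4

Basal species (no prey listed): H, E, D, B.
Count: 4.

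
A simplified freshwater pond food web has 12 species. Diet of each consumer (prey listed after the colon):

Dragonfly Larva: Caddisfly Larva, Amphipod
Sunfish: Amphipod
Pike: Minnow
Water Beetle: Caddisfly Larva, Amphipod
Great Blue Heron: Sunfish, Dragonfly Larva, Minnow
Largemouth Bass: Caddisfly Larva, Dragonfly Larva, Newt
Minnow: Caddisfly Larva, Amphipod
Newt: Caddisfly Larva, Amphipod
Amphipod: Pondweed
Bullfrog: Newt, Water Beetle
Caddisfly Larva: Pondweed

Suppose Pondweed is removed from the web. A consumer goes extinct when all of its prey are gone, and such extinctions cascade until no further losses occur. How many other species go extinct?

Remove Pondweed.
Round 1: Caddisfly Larva (all prey gone), Amphipod (all prey gone) → extinct.
Round 2: Sunfish (all prey gone), Dragonfly Larva (all prey gone), Newt (all prey gone), Water Beetle (all prey gone), Minnow (all prey gone) → extinct.
Round 3: Pike (all prey gone), Bullfrog (all prey gone), Largemouth Bass (all prey gone), Great Blue Heron (all prey gone) → extinct.
No further losses. Total secondary extinctions: 11.

11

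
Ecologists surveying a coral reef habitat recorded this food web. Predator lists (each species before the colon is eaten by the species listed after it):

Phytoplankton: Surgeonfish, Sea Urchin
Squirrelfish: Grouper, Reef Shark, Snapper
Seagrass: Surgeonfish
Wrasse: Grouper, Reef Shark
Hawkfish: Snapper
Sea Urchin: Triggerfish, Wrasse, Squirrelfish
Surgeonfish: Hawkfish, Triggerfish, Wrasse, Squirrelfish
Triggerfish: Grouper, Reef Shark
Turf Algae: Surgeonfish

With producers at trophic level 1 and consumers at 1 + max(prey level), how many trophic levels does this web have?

Producers (level 1): Turf Algae, Phytoplankton, Seagrass.
Turf Algae → Surgeonfish → Squirrelfish → Grouper gives Grouper level 4.
No species has a prey at level 4, so no species reaches level 5.

4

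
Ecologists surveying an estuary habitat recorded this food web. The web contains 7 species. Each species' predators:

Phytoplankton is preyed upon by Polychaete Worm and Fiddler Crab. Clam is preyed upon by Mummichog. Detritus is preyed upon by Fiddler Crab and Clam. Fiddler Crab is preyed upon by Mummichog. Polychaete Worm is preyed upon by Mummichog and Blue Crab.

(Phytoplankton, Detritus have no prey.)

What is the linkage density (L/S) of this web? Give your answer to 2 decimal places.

There are L = 8 links among S = 7 species.
L/S = 8/7 = 1.1429 ≈ 1.14.

L/S = 1.14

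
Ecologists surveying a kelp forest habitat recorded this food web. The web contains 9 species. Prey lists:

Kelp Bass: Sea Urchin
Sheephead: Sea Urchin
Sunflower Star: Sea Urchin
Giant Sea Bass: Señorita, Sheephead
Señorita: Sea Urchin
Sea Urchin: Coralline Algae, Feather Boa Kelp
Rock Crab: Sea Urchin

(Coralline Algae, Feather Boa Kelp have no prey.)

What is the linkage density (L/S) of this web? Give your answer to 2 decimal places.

L/S = 1.00

There are L = 9 links among S = 9 species.
L/S = 9/9 = 1.0000 ≈ 1.00.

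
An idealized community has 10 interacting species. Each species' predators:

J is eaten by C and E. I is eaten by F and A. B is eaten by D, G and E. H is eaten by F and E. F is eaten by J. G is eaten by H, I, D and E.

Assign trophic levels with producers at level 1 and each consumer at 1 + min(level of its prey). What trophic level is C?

B is a producer → level 1.
G eats B → level 2.
H eats G → level 3.
F eats H → level 4.
J eats F → level 5.
C eats J → level 6.
No prey of C is below level 5, so 6 is the minimum.

Trophic level 6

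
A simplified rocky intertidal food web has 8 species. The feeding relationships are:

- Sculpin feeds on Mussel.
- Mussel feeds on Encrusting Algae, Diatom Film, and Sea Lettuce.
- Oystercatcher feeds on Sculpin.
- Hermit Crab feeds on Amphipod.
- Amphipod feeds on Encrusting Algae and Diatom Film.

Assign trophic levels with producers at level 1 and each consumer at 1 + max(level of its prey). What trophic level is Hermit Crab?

Diatom Film is a producer → level 1.
Amphipod eats Diatom Film (level 1); other prey at levels: Encrusting Algae 1 → level 2.
Hermit Crab eats Amphipod → level 3.

Trophic level 3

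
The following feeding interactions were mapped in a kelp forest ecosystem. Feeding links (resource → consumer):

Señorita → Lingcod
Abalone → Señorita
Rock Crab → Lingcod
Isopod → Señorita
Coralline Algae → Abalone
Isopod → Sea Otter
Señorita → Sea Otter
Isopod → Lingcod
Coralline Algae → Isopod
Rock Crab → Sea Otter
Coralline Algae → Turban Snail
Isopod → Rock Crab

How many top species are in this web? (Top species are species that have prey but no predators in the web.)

3

Top species (has prey, but nothing eats it): Turban Snail, Sea Otter, Lingcod.
Count: 3.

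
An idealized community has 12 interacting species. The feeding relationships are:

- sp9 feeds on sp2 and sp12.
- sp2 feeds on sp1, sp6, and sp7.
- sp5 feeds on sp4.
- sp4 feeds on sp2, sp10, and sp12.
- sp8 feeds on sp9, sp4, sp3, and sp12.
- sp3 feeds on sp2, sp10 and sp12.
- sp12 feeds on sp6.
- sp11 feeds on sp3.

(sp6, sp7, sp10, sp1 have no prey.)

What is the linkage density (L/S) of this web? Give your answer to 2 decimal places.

L/S = 1.50

There are L = 18 links among S = 12 species.
L/S = 18/12 = 1.5000 ≈ 1.50.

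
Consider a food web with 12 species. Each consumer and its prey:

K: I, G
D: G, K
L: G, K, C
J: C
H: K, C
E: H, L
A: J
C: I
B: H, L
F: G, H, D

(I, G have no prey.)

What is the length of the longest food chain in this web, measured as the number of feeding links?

3 links

One longest chain: I → K → H → E.
It has 4 species and 3 links.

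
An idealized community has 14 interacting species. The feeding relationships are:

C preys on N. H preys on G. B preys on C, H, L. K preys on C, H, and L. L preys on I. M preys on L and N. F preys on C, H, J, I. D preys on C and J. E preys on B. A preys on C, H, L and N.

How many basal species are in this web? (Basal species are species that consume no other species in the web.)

4

Basal species (no prey listed): N, I, J, G.
Count: 4.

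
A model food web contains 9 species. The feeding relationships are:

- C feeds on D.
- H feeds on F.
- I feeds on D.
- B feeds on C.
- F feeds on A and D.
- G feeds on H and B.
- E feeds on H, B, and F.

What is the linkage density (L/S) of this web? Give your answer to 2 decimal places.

L/S = 1.22

There are L = 11 links among S = 9 species.
L/S = 11/9 = 1.2222 ≈ 1.22.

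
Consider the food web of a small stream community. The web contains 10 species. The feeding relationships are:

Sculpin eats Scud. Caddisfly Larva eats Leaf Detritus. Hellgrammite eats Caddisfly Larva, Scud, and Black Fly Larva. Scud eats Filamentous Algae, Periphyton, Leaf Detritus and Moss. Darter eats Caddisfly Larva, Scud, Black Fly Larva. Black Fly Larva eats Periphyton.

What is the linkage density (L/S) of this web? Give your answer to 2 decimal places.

There are L = 13 links among S = 10 species.
L/S = 13/10 = 1.3000 ≈ 1.30.

L/S = 1.30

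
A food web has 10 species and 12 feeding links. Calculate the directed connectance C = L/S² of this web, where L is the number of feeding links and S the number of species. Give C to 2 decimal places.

C = 0.12

The web has S = 10 species and L = 12 feeding links.
C = L / S² = 12 / 100 = 0.1200 ≈ 0.12.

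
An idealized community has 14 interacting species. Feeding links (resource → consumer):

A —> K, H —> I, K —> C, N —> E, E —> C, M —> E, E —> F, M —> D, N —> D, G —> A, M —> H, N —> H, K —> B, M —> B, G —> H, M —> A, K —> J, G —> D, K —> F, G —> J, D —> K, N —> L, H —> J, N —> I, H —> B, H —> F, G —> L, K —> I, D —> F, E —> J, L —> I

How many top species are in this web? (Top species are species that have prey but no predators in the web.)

Top species (has prey, but nothing eats it): B, F, I, C, J.
Count: 5.

5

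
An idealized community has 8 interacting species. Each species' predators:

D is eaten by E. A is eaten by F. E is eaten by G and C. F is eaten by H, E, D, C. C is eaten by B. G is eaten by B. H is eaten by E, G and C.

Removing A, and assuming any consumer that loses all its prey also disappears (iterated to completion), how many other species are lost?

7

Remove A.
Round 1: F (all prey gone) → extinct.
Round 2: H (all prey gone), D (all prey gone) → extinct.
Round 3: E (all prey gone) → extinct.
Round 4: G (all prey gone), C (all prey gone) → extinct.
Round 5: B (all prey gone) → extinct.
No further losses. Total secondary extinctions: 7.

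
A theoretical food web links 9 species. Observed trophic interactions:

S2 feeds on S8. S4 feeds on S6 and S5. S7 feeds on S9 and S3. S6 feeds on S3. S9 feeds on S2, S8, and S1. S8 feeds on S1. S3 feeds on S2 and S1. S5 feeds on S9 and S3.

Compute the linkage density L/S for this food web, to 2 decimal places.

There are L = 14 links among S = 9 species.
L/S = 14/9 = 1.5556 ≈ 1.56.

L/S = 1.56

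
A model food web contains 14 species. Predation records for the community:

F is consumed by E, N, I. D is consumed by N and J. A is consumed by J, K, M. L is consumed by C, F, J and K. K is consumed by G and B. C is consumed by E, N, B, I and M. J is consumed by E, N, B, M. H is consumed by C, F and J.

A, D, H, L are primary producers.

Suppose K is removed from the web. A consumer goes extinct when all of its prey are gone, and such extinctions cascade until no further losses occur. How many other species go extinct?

Remove K.
Round 1: G (all prey gone) → extinct.
No further losses. Total secondary extinctions: 1.

1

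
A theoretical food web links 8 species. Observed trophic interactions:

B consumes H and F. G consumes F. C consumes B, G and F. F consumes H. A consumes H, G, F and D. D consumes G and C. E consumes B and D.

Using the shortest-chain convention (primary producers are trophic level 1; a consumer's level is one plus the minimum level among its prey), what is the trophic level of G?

H is a producer → level 1.
F eats H → level 2.
G eats F → level 3.
No prey of G is below level 2, so 3 is the minimum.

Trophic level 3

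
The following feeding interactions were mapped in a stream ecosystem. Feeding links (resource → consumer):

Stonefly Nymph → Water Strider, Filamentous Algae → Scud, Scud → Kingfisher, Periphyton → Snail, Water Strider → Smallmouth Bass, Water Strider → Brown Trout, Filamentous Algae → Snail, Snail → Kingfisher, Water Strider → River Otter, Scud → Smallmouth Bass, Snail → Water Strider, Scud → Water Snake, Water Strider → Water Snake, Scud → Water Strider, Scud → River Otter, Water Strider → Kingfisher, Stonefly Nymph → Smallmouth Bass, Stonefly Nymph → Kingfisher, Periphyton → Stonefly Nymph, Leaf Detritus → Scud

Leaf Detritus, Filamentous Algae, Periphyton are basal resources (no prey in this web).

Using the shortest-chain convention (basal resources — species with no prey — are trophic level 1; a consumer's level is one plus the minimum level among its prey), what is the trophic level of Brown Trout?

Trophic level 4

Leaf Detritus has no prey (basal) → level 1.
Scud eats Leaf Detritus → level 2.
Water Strider eats Scud → level 3.
Brown Trout eats Water Strider → level 4.
No prey of Brown Trout is below level 3, so 4 is the minimum.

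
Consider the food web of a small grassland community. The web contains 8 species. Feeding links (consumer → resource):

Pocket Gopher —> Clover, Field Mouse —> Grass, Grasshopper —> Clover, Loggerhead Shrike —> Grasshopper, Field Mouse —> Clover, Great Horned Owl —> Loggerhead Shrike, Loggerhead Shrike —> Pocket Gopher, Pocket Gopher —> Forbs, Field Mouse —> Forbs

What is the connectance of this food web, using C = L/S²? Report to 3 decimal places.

The web has S = 8 species and L = 9 feeding links.
C = L / S² = 9 / 64 = 0.1406 ≈ 0.141.

C = 0.141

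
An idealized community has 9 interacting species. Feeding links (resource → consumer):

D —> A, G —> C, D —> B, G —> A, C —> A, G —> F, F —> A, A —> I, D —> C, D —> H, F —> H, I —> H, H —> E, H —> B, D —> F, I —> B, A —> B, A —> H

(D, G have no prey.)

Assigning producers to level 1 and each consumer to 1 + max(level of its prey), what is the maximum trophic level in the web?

6

Producers (level 1): D, G.
D → F → A → I → H → E gives E level 6.
No species has a prey at level 6, so no species reaches level 7.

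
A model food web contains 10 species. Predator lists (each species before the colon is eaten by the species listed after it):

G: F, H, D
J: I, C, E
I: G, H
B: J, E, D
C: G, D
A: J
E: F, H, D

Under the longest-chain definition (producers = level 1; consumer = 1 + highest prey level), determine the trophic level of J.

Trophic level 2

B is a producer → level 1.
J eats B (level 1); other prey at levels: A 1 → level 2.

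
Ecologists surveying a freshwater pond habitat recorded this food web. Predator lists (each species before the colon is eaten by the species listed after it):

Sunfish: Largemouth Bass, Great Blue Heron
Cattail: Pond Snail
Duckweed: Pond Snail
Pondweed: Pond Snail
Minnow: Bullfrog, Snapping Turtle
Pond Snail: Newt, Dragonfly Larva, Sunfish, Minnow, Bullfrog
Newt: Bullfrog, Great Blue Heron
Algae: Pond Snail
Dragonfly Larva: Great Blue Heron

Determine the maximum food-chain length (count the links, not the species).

3 links

One longest chain: Cattail → Pond Snail → Sunfish → Largemouth Bass.
It has 4 species and 3 links.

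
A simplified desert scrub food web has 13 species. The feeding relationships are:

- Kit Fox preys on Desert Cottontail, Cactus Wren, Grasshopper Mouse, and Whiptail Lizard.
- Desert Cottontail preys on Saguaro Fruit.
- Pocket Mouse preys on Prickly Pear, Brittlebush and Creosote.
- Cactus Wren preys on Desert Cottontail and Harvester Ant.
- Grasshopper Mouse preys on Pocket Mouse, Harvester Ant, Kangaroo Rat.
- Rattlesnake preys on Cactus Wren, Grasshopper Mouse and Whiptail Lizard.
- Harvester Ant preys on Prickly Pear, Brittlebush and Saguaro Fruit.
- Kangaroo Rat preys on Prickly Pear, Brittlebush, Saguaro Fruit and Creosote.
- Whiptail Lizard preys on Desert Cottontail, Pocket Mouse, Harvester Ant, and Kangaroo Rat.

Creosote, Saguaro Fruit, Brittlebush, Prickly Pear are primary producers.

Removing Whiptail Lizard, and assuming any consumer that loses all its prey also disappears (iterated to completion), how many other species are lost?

Remove Whiptail Lizard.
Every predator of it retains at least one other prey: Rattlesnake still has Grasshopper Mouse, Cactus Wren; Kit Fox still has Desert Cottontail, Grasshopper Mouse, Cactus Wren.
No consumer loses all prey, so no secondary extinctions occur.

0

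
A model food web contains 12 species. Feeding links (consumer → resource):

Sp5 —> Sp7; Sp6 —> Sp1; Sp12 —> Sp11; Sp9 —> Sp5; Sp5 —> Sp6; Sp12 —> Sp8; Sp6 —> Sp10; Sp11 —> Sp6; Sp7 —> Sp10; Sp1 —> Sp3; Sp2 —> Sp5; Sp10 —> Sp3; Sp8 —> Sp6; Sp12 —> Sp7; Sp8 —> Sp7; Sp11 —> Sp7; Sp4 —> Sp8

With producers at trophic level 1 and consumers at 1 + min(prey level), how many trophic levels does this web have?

Producers (level 1): Sp3.
Following each consumer down to its lowest-level prey: Sp3 → Sp10 → Sp7 → Sp5 → Sp9 (levels 1 through 5).
All prey of Sp9 (Sp5 4) are at level 4 or above, so Sp9 is at level 1 + 4 = 5.
Every consumer has at least one prey at level 4 or below, so none exceeds level 5.

5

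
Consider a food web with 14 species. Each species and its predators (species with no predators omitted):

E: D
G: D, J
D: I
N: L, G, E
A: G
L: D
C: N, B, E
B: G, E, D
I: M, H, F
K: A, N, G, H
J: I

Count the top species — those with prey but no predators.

Top species (has prey, but nothing eats it): M, H, F.
Count: 3.

3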